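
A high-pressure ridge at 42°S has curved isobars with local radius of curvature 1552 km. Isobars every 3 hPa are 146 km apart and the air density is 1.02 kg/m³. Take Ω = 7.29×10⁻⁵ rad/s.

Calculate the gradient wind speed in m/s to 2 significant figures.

25 m/s

Coriolis parameter at 42°S:
f = 2Ω sin φ = 2 × 7.29×10⁻⁵ × sin 42° = 9.76×10⁻⁵ s⁻¹
Pressure gradient: |∂P/∂n| = 300 Pa / 146000 m = 2.05×10⁻³ Pa/m
Geostrophic speed: V_g = |∂P/∂n|/(fρ) = 2.05×10⁻³/(9.76×10⁻⁵ × 1.02) = 20.6 m/s
Around a high, pressure-gradient force acts outward with centrifugal, so Coriolis balances both:
fV = (1/ρ)|∂P/∂n| + V²/R  →  V² − fR·V + fR·V_g = 0
With fR = 9.76×10⁻⁵ × 1552×10³ m = 151 m/s:
V = [fR − √((fR)² − 4 fR V_g)]/2 = [151 − √(151² − 4×151×20.6)]/2 = 24.7 m/s
Supergeostrophic (V > V_g = 20.6 m/s), as expected around a high.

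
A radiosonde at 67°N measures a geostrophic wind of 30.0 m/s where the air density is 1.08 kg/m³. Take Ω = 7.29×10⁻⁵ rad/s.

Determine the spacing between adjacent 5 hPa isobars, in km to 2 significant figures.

Coriolis parameter at 67°N:
f = 2Ω sin φ = 2 × 7.29×10⁻⁵ × sin 67° = 1.34×10⁻⁴ s⁻¹
Geostrophic balance rearranged: |∂P/∂n| = f ρ V_g
|∂P/∂n| = 1.34×10⁻⁴ × 1.08 × 30.0 = 4.35×10⁻³ Pa/m
Isobar spacing: Δn = ΔP/|∂P/∂n| = 500 Pa / 4.35×10⁻³ Pa/m = 114985 m ≈ 110 km

110 km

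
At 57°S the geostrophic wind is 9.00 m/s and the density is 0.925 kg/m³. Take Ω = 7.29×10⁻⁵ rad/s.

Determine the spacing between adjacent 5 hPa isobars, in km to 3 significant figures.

Coriolis parameter at 57°S:
f = 2Ω sin φ = 2 × 7.29×10⁻⁵ × sin 57° = 1.22×10⁻⁴ s⁻¹
Geostrophic balance rearranged: |∂P/∂n| = f ρ V_g
|∂P/∂n| = 1.22×10⁻⁴ × 0.925 × 9.00 = 1.02×10⁻³ Pa/m
Isobar spacing: Δn = ΔP/|∂P/∂n| = 500 Pa / 1.02×10⁻³ Pa/m = 491176 m ≈ 491 km

491 km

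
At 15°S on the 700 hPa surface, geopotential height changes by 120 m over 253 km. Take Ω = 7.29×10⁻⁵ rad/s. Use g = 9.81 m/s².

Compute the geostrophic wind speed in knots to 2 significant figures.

Coriolis parameter at 15°S:
f = 2Ω sin φ = 2 × 7.29×10⁻⁵ × sin 15° = 3.77×10⁻⁵ s⁻¹
Height gradient: |∂Z/∂n| = 120 m / 253000 m = 4.74×10⁻⁴
On a pressure surface, geostrophic balance gives V_g = (g/f)|∂Z/∂n|:
V_g = 9.81 × 4.74×10⁻⁴ / 3.77×10⁻⁵ = 123 m/s
Converting: 123 m/s × 1.944 = 240 knots

240 knots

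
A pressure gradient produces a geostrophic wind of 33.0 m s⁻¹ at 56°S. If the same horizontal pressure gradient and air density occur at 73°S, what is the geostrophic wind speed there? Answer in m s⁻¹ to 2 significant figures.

29 m s⁻¹

With the same pressure gradient and density, V_g ∝ 1/f ∝ 1/sin φ.
V₂ = V₁ · sin φ₁ / sin φ₂ = 33.0 × sin 56° / sin 73°
V₂ = 33.0 × 0.8290/0.9563 = 29 m s⁻¹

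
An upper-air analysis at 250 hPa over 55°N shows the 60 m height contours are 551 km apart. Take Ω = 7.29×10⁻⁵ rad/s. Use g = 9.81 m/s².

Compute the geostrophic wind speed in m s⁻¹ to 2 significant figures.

Coriolis parameter at 55°N:
f = 2Ω sin φ = 2 × 7.29×10⁻⁵ × sin 55° = 1.19×10⁻⁴ s⁻¹
Height gradient: |∂Z/∂n| = 60 m / 551000 m = 1.09×10⁻⁴
On a pressure surface, geostrophic balance gives V_g = (g/f)|∂Z/∂n|:
V_g = 9.81 × 1.09×10⁻⁴ / 1.19×10⁻⁴ = 8.94 m/s

8.9 m s⁻¹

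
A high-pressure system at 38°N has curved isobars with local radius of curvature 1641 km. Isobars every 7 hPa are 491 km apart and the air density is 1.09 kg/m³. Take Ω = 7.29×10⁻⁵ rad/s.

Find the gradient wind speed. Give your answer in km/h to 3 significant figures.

59.0 km/h

Coriolis parameter at 38°N:
f = 2Ω sin φ = 2 × 7.29×10⁻⁵ × sin 38° = 8.98×10⁻⁵ s⁻¹
Pressure gradient: |∂P/∂n| = 700 Pa / 491000 m = 1.43×10⁻³ Pa/m
Geostrophic speed: V_g = |∂P/∂n|/(fρ) = 1.43×10⁻³/(8.98×10⁻⁵ × 1.09) = 14.6 m/s
Around a high, pressure-gradient force acts outward with centrifugal, so Coriolis balances both:
fV = (1/ρ)|∂P/∂n| + V²/R  →  V² − fR·V + fR·V_g = 0
With fR = 8.98×10⁻⁵ × 1641×10³ m = 147 m/s:
V = [fR − √((fR)² − 4 fR V_g)]/2 = [147 − √(147² − 4×147×14.6)]/2 = 16.4 m/s
Supergeostrophic (V > V_g = 14.6 m/s), as expected around a high.
Converting: 16.4 m/s × 3.6 = 59.0 km/h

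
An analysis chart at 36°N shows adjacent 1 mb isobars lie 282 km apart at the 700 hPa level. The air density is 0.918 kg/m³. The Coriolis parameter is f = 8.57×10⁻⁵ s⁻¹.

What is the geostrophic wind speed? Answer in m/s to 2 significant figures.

Pressure gradient: |∂P/∂n| = 100 Pa / 282000 m = 3.55×10⁻⁴ Pa/m
Geostrophic balance (pressure-gradient force = Coriolis force):
V_g = (1/(fρ)) |∂P/∂n| = 3.55×10⁻⁴ / (8.57×10⁻⁵ × 0.918) = 4.51 m/s

4.5 m/s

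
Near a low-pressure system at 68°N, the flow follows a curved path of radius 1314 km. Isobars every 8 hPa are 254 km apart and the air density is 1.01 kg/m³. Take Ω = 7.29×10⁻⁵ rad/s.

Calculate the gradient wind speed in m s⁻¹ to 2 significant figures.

21 m s⁻¹

Coriolis parameter at 68°N:
f = 2Ω sin φ = 2 × 7.29×10⁻⁵ × sin 68° = 1.35×10⁻⁴ s⁻¹
Pressure gradient: |∂P/∂n| = 800 Pa / 254000 m = 3.15×10⁻³ Pa/m
Geostrophic speed: V_g = |∂P/∂n|/(fρ) = 3.15×10⁻³/(1.35×10⁻⁴ × 1.01) = 23.1 m/s
Around a low, centrifugal force acts outward with Coriolis, so pressure-gradient force balances both:
(1/ρ)|∂P/∂n| = fV + V²/R  →  V² + fR·V − fR·V_g = 0
With fR = 1.35×10⁻⁴ × 1314×10³ m = 178 m/s:
V = [−fR + √((fR)² + 4 fR V_g)]/2 = [−178 + √(178² + 4×178×23.1)]/2 = 20.7 m/s
Subgeostrophic (V < V_g = 23.1 m/s), as expected around a low.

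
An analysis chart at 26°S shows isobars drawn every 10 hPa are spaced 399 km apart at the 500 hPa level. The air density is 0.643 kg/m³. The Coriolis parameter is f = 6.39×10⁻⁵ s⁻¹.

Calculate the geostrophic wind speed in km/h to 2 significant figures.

220 km/h

Pressure gradient: |∂P/∂n| = 1000 Pa / 399000 m = 2.51×10⁻³ Pa/m
Geostrophic balance (pressure-gradient force = Coriolis force):
V_g = (1/(fρ)) |∂P/∂n| = 2.51×10⁻³ / (6.39×10⁻⁵ × 0.643) = 61.0 m/s
Converting: 61.0 m/s × 3.6 = 220 km/h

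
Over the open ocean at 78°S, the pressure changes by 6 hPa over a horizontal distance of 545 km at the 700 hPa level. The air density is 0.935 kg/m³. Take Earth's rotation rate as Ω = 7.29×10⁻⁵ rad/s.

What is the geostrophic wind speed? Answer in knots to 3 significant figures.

16.0 knots

Coriolis parameter at 78°S:
f = 2Ω sin φ = 2 × 7.29×10⁻⁵ × sin 78° = 1.43×10⁻⁴ s⁻¹
Pressure gradient: |∂P/∂n| = 600 Pa / 545000 m = 1.10×10⁻³ Pa/m
Geostrophic balance (pressure-gradient force = Coriolis force):
V_g = (1/(fρ)) |∂P/∂n| = 1.10×10⁻³ / (1.43×10⁻⁴ × 0.935) = 8.26 m/s
Converting: 8.26 m/s × 1.944 = 16.0 knots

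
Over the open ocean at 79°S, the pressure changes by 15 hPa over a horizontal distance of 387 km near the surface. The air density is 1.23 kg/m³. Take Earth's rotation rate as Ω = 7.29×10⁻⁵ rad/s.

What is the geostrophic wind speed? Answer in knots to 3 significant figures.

Coriolis parameter at 79°S:
f = 2Ω sin φ = 2 × 7.29×10⁻⁵ × sin 79° = 1.43×10⁻⁴ s⁻¹
Pressure gradient: |∂P/∂n| = 1500 Pa / 387000 m = 3.88×10⁻³ Pa/m
Geostrophic balance (pressure-gradient force = Coriolis force):
V_g = (1/(fρ)) |∂P/∂n| = 3.88×10⁻³ / (1.43×10⁻⁴ × 1.23) = 22.0 m/s
Converting: 22.0 m/s × 1.944 = 42.8 knots

42.8 knots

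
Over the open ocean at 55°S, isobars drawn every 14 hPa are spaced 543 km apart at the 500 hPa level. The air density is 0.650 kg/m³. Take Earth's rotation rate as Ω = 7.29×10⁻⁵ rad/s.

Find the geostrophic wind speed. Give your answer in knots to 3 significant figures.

Coriolis parameter at 55°S:
f = 2Ω sin φ = 2 × 7.29×10⁻⁵ × sin 55° = 1.19×10⁻⁴ s⁻¹
Pressure gradient: |∂P/∂n| = 1400 Pa / 543000 m = 2.58×10⁻³ Pa/m
Geostrophic balance (pressure-gradient force = Coriolis force):
V_g = (1/(fρ)) |∂P/∂n| = 2.58×10⁻³ / (1.19×10⁻⁴ × 0.650) = 33.2 m/s
Converting: 33.2 m/s × 1.944 = 64.6 knots

64.6 knots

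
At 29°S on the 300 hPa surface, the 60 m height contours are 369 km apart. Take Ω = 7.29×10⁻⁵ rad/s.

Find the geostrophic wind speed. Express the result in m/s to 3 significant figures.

22.6 m/s

Coriolis parameter at 29°S:
f = 2Ω sin φ = 2 × 7.29×10⁻⁵ × sin 29° = 7.07×10⁻⁵ s⁻¹
Height gradient: |∂Z/∂n| = 60 m / 369000 m = 1.63×10⁻⁴
On a pressure surface, geostrophic balance gives V_g = (g/f)|∂Z/∂n|:
V_g = 9.81 × 1.63×10⁻⁴ / 7.07×10⁻⁵ = 22.6 m/s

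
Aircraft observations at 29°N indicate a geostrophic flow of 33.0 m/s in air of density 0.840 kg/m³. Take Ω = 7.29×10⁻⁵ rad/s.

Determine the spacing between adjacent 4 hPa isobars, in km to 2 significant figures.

200 km

Coriolis parameter at 29°N:
f = 2Ω sin φ = 2 × 7.29×10⁻⁵ × sin 29° = 7.07×10⁻⁵ s⁻¹
Geostrophic balance rearranged: |∂P/∂n| = f ρ V_g
|∂P/∂n| = 7.07×10⁻⁵ × 0.840 × 33.0 = 1.96×10⁻³ Pa/m
Isobar spacing: Δn = ΔP/|∂P/∂n| = 400 Pa / 1.96×10⁻³ Pa/m = 204145 m ≈ 200 km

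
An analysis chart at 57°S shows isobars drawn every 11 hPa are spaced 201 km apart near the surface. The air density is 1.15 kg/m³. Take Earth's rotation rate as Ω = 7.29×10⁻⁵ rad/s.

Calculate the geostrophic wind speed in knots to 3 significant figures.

Coriolis parameter at 57°S:
f = 2Ω sin φ = 2 × 7.29×10⁻⁵ × sin 57° = 1.22×10⁻⁴ s⁻¹
Pressure gradient: |∂P/∂n| = 1100 Pa / 201000 m = 5.47×10⁻³ Pa/m
Geostrophic balance (pressure-gradient force = Coriolis force):
V_g = (1/(fρ)) |∂P/∂n| = 5.47×10⁻³ / (1.22×10⁻⁴ × 1.15) = 38.9 m/s
Converting: 38.9 m/s × 1.944 = 75.7 knots

75.7 knots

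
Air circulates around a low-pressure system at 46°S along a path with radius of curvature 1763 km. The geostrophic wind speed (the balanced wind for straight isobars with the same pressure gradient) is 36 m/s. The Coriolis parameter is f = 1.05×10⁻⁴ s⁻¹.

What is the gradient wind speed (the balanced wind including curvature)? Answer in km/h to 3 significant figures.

111 km/h

Around a low, centrifugal force acts outward with Coriolis, so pressure-gradient force balances both:
(1/ρ)|∂P/∂n| = fV + V²/R  →  V² + fR·V − fR·V_g = 0
With fR = 1.05×10⁻⁴ × 1763×10³ m = 185 m/s:
V = [−fR + √((fR)² + 4 fR V_g)]/2 = [−185 + √(185² + 4×185×36)]/2 = 30.9 m/s
Subgeostrophic (V < V_g = 36 m/s), as expected around a low.
Converting: 30.9 m/s × 3.6 = 111 km/h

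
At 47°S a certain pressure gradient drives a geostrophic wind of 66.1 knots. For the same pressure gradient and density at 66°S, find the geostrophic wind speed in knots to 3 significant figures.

With the same pressure gradient and density, V_g ∝ 1/f ∝ 1/sin φ.
V₂ = V₁ · sin φ₁ / sin φ₂ = 66.1 × sin 47° / sin 66°
V₂ = 66.1 × 0.7314/0.9135 = 52.9 knots

52.9 knots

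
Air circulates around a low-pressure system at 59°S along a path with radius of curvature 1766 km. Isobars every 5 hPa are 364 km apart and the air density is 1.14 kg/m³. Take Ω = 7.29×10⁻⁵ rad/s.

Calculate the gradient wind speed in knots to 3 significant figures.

Coriolis parameter at 59°S:
f = 2Ω sin φ = 2 × 7.29×10⁻⁵ × sin 59° = 1.25×10⁻⁴ s⁻¹
Pressure gradient: |∂P/∂n| = 500 Pa / 364000 m = 1.37×10⁻³ Pa/m
Geostrophic speed: V_g = |∂P/∂n|/(fρ) = 1.37×10⁻³/(1.25×10⁻⁴ × 1.14) = 9.64 m/s
Around a low, centrifugal force acts outward with Coriolis, so pressure-gradient force balances both:
(1/ρ)|∂P/∂n| = fV + V²/R  →  V² + fR·V − fR·V_g = 0
With fR = 1.25×10⁻⁴ × 1766×10³ m = 221 m/s:
V = [−fR + √((fR)² + 4 fR V_g)]/2 = [−221 + √(221² + 4×221×9.64)]/2 = 9.25 m/s
Subgeostrophic (V < V_g = 9.64 m/s), as expected around a low.
Converting: 9.25 m/s × 1.944 = 18.0 knots

18.0 knots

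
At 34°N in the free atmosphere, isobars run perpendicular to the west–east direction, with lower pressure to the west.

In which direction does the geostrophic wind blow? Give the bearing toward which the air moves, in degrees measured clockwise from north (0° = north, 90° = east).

000°

The pressure-gradient force points toward the west (bearing 270°).
Geostrophic balance: in the Northern Hemisphere the Coriolis force deflects motion to the right, so the geostrophic wind blows 90° to the right of the pressure-gradient force (low pressure on the left).
Rotating 270° by 90° clockwise gives 000° — the wind blows toward the north.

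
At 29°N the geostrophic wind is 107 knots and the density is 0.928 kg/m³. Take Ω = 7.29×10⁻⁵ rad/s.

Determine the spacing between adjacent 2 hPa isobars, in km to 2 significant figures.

Coriolis parameter at 29°N:
f = 2Ω sin φ = 2 × 7.29×10⁻⁵ × sin 29° = 7.07×10⁻⁵ s⁻¹
Wind speed in SI: 107 knots = 55.0 m/s
Geostrophic balance rearranged: |∂P/∂n| = f ρ V_g
|∂P/∂n| = 7.07×10⁻⁵ × 0.928 × 55.0 = 3.61×10⁻³ Pa/m
Isobar spacing: Δn = ΔP/|∂P/∂n| = 200 Pa / 3.61×10⁻³ Pa/m = 55390 m ≈ 55 km

55 km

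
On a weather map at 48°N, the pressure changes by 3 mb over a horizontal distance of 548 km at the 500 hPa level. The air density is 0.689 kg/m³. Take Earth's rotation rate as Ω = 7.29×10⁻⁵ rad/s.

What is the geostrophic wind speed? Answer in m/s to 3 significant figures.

7.33 m/s

Coriolis parameter at 48°N:
f = 2Ω sin φ = 2 × 7.29×10⁻⁵ × sin 48° = 1.08×10⁻⁴ s⁻¹
Pressure gradient: |∂P/∂n| = 300 Pa / 548000 m = 5.47×10⁻⁴ Pa/m
Geostrophic balance (pressure-gradient force = Coriolis force):
V_g = (1/(fρ)) |∂P/∂n| = 5.47×10⁻⁴ / (1.08×10⁻⁴ × 0.689) = 7.33 m/s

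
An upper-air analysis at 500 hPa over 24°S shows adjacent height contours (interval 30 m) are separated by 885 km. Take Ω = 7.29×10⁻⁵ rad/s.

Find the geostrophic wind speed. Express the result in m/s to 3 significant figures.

5.61 m/s

Coriolis parameter at 24°S:
f = 2Ω sin φ = 2 × 7.29×10⁻⁵ × sin 24° = 5.93×10⁻⁵ s⁻¹
Height gradient: |∂Z/∂n| = 30 m / 885000 m = 3.39×10⁻⁵
On a pressure surface, geostrophic balance gives V_g = (g/f)|∂Z/∂n|:
V_g = 9.81 × 3.39×10⁻⁵ / 5.93×10⁻⁵ = 5.61 m/s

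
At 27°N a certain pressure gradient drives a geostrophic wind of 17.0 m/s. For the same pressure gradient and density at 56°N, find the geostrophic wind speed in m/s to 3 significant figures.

9.31 m/s

With the same pressure gradient and density, V_g ∝ 1/f ∝ 1/sin φ.
V₂ = V₁ · sin φ₁ / sin φ₂ = 17.0 × sin 27° / sin 56°
V₂ = 17.0 × 0.4540/0.8290 = 9.31 m/s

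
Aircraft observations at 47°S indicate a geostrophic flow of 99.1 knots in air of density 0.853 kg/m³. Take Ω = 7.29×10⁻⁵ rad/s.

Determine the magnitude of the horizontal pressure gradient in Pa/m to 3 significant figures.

4.64×10⁻³ Pa/m

Coriolis parameter at 47°S:
f = 2Ω sin φ = 2 × 7.29×10⁻⁵ × sin 47° = 1.07×10⁻⁴ s⁻¹
Wind speed in SI: 99.1 knots = 51.0 m/s
Geostrophic balance rearranged: |∂P/∂n| = f ρ V_g
|∂P/∂n| = 1.07×10⁻⁴ × 0.853 × 51.0 = 4.64×10⁻³ Pa/m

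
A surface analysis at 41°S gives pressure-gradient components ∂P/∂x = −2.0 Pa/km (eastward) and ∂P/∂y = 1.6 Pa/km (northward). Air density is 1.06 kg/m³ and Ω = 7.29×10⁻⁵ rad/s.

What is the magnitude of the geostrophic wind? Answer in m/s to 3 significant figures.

Coriolis parameter at 41°S:
f = 2Ω sin φ = 2 × 7.29×10⁻⁵ × sin 41° = 9.57×10⁻⁵ s⁻¹
In the Southern Hemisphere f is negative: f = −9.57×10⁻⁵ s⁻¹.
Component geostrophic relations (x east, y north):
u_g = −(1/(fρ)) ∂P/∂y,  v_g = (1/(fρ)) ∂P/∂x
u_g = −(1.6×10⁻³)/(−9.57×10⁻⁵ × 1.06) = 15.8 m/s;  v_g = (−2.0×10⁻³)/(−9.57×10⁻⁵ × 1.06) = 19.7 m/s
|V_g| = √(u_g² + v_g²) = 25.3 m/s

25.3 m/s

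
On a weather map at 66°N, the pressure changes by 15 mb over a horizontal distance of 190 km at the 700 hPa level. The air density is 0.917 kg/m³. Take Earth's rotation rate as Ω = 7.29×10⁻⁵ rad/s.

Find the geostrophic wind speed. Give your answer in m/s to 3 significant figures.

64.6 m/s

Coriolis parameter at 66°N:
f = 2Ω sin φ = 2 × 7.29×10⁻⁵ × sin 66° = 1.33×10⁻⁴ s⁻¹
Pressure gradient: |∂P/∂n| = 1500 Pa / 190000 m = 7.89×10⁻³ Pa/m
Geostrophic balance (pressure-gradient force = Coriolis force):
V_g = (1/(fρ)) |∂P/∂n| = 7.89×10⁻³ / (1.33×10⁻⁴ × 0.917) = 64.6 m/s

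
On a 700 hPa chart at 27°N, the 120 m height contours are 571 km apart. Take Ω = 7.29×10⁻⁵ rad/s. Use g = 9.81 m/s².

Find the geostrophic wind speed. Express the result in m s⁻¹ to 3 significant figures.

31.1 m s⁻¹

Coriolis parameter at 27°N:
f = 2Ω sin φ = 2 × 7.29×10⁻⁵ × sin 27° = 6.62×10⁻⁵ s⁻¹
Height gradient: |∂Z/∂n| = 120 m / 571000 m = 2.10×10⁻⁴
On a pressure surface, geostrophic balance gives V_g = (g/f)|∂Z/∂n|:
V_g = 9.81 × 2.10×10⁻⁴ / 6.62×10⁻⁵ = 31.1 m/s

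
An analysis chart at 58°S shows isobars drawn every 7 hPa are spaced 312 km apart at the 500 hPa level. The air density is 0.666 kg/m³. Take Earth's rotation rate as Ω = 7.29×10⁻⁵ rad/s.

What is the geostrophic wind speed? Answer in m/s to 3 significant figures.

27.2 m/s

Coriolis parameter at 58°S:
f = 2Ω sin φ = 2 × 7.29×10⁻⁵ × sin 58° = 1.24×10⁻⁴ s⁻¹
Pressure gradient: |∂P/∂n| = 700 Pa / 312000 m = 2.24×10⁻³ Pa/m
Geostrophic balance (pressure-gradient force = Coriolis force):
V_g = (1/(fρ)) |∂P/∂n| = 2.24×10⁻³ / (1.24×10⁻⁴ × 0.666) = 27.2 m/s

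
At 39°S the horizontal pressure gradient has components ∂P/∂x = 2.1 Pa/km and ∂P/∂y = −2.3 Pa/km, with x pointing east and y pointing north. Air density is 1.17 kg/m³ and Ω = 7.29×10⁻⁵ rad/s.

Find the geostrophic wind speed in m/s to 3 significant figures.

29.0 m/s

Coriolis parameter at 39°S:
f = 2Ω sin φ = 2 × 7.29×10⁻⁵ × sin 39° = 9.18×10⁻⁵ s⁻¹
In the Southern Hemisphere f is negative: f = −9.18×10⁻⁵ s⁻¹.
Component geostrophic relations (x east, y north):
u_g = −(1/(fρ)) ∂P/∂y,  v_g = (1/(fρ)) ∂P/∂x
u_g = −(−2.3×10⁻³)/(−9.18×10⁻⁵ × 1.17) = −21.4 m/s;  v_g = (2.1×10⁻³)/(−9.18×10⁻⁵ × 1.17) = −19.6 m/s
|V_g| = √(u_g² + v_g²) = 29.0 m/s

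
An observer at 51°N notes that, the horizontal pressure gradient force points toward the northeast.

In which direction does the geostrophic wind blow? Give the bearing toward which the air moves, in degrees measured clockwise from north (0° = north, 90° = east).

135°

The pressure-gradient force points toward the northeast (bearing 045°).
Geostrophic balance: in the Northern Hemisphere the Coriolis force deflects motion to the right, so the geostrophic wind blows 90° to the right of the pressure-gradient force (low pressure on the left).
Rotating 045° by 90° clockwise gives 135° — the wind blows toward the southeast.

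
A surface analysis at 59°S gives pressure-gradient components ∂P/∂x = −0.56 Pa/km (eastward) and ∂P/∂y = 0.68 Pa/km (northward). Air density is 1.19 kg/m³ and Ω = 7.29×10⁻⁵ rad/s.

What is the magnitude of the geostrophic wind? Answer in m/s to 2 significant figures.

Coriolis parameter at 59°S:
f = 2Ω sin φ = 2 × 7.29×10⁻⁵ × sin 59° = 1.25×10⁻⁴ s⁻¹
In the Southern Hemisphere f is negative: f = −1.25×10⁻⁴ s⁻¹.
Component geostrophic relations (x east, y north):
u_g = −(1/(fρ)) ∂P/∂y,  v_g = (1/(fρ)) ∂P/∂x
u_g = −(0.68×10⁻³)/(−1.25×10⁻⁴ × 1.19) = 4.57 m/s;  v_g = (−0.56×10⁻³)/(−1.25×10⁻⁴ × 1.19) = 3.77 m/s
|V_g| = √(u_g² + v_g²) = 5.92 m/s

5.9 m/s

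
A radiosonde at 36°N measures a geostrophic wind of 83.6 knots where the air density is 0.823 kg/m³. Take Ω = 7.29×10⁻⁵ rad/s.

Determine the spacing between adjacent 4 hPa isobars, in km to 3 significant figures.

Coriolis parameter at 36°N:
f = 2Ω sin φ = 2 × 7.29×10⁻⁵ × sin 36° = 8.57×10⁻⁵ s⁻¹
Wind speed in SI: 83.6 knots = 43.0 m/s
Geostrophic balance rearranged: |∂P/∂n| = f ρ V_g
|∂P/∂n| = 8.57×10⁻⁵ × 0.823 × 43.0 = 3.03×10⁻³ Pa/m
Isobar spacing: Δn = ΔP/|∂P/∂n| = 400 Pa / 3.03×10⁻³ Pa/m = 131868 m ≈ 132 km

132 km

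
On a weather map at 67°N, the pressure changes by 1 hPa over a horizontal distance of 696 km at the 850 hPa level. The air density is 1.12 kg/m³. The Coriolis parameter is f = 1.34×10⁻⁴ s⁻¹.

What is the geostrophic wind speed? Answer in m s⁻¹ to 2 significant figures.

Pressure gradient: |∂P/∂n| = 100 Pa / 696000 m = 1.44×10⁻⁴ Pa/m
Geostrophic balance (pressure-gradient force = Coriolis force):
V_g = (1/(fρ)) |∂P/∂n| = 1.44×10⁻⁴ / (1.34×10⁻⁴ × 1.12) = 0.957 m/s

0.96 m s⁻¹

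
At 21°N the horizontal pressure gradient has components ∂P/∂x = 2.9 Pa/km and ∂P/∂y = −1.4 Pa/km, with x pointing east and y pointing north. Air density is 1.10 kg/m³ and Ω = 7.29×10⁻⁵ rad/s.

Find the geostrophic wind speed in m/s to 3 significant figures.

Coriolis parameter at 21°N:
f = 2Ω sin φ = 2 × 7.29×10⁻⁵ × sin 21° = 5.23×10⁻⁵ s⁻¹
Component geostrophic relations (x east, y north):
u_g = −(1/(fρ)) ∂P/∂y,  v_g = (1/(fρ)) ∂P/∂x
u_g = −(−1.4×10⁻³)/(5.23×10⁻⁵ × 1.10) = 24.4 m/s;  v_g = (2.9×10⁻³)/(5.23×10⁻⁵ × 1.10) = 50.5 m/s
|V_g| = √(u_g² + v_g²) = 56.0 m/s

56.0 m/s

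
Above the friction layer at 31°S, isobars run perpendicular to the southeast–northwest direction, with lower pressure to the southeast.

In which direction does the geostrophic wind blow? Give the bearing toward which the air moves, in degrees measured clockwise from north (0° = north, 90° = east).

The pressure-gradient force points toward the southeast (bearing 135°).
Geostrophic balance: in the Southern Hemisphere the Coriolis force deflects motion to the left, so the geostrophic wind blows 90° to the left of the pressure-gradient force (low pressure on the right).
Rotating 135° by 90° counterclockwise gives 045° — the wind blows toward the northeast.

045°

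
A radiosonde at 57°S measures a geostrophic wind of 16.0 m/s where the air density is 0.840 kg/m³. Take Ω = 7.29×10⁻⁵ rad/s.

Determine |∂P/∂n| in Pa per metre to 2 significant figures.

1.6×10⁻³ Pa/m

Coriolis parameter at 57°S:
f = 2Ω sin φ = 2 × 7.29×10⁻⁵ × sin 57° = 1.22×10⁻⁴ s⁻¹
Geostrophic balance rearranged: |∂P/∂n| = f ρ V_g
|∂P/∂n| = 1.22×10⁻⁴ × 0.840 × 16.0 = 1.64×10⁻³ Pa/m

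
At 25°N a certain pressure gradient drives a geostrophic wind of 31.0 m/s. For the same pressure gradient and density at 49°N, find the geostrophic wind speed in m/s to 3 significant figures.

17.4 m/s

With the same pressure gradient and density, V_g ∝ 1/f ∝ 1/sin φ.
V₂ = V₁ · sin φ₁ / sin φ₂ = 31.0 × sin 25° / sin 49°
V₂ = 31.0 × 0.4226/0.7547 = 17.4 m/s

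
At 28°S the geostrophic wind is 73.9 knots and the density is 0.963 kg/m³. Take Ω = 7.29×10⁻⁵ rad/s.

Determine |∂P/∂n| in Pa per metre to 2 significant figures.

2.5×10⁻³ Pa/m

Coriolis parameter at 28°S:
f = 2Ω sin φ = 2 × 7.29×10⁻⁵ × sin 28° = 6.84×10⁻⁵ s⁻¹
Wind speed in SI: 73.9 knots = 38.0 m/s
Geostrophic balance rearranged: |∂P/∂n| = f ρ V_g
|∂P/∂n| = 6.84×10⁻⁵ × 0.963 × 38.0 = 2.51×10⁻³ Pa/m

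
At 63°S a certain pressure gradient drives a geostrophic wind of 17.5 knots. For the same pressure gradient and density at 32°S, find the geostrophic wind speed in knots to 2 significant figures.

With the same pressure gradient and density, V_g ∝ 1/f ∝ 1/sin φ.
V₂ = V₁ · sin φ₁ / sin φ₂ = 17.5 × sin 63° / sin 32°
V₂ = 17.5 × 0.8910/0.5299 = 29 knots

29 knots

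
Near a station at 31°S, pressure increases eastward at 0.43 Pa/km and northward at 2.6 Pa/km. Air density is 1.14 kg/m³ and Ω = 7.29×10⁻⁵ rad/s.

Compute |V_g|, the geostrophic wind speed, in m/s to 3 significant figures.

Coriolis parameter at 31°S:
f = 2Ω sin φ = 2 × 7.29×10⁻⁵ × sin 31° = 7.51×10⁻⁵ s⁻¹
In the Southern Hemisphere f is negative: f = −7.51×10⁻⁵ s⁻¹.
Component geostrophic relations (x east, y north):
u_g = −(1/(fρ)) ∂P/∂y,  v_g = (1/(fρ)) ∂P/∂x
u_g = −(2.6×10⁻³)/(−7.51×10⁻⁵ × 1.14) = 30.4 m/s;  v_g = (0.43×10⁻³)/(−7.51×10⁻⁵ × 1.14) = −5.02 m/s
|V_g| = √(u_g² + v_g²) = 30.8 m/s

30.8 m/s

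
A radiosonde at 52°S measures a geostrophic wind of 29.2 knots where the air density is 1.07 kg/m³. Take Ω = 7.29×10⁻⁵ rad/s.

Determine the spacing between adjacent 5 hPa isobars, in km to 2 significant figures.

Coriolis parameter at 52°S:
f = 2Ω sin φ = 2 × 7.29×10⁻⁵ × sin 52° = 1.15×10⁻⁴ s⁻¹
Wind speed in SI: 29.2 knots = 15.0 m/s
Geostrophic balance rearranged: |∂P/∂n| = f ρ V_g
|∂P/∂n| = 1.15×10⁻⁴ × 1.07 × 15.0 = 1.85×10⁻³ Pa/m
Isobar spacing: Δn = ΔP/|∂P/∂n| = 500 Pa / 1.85×10⁻³ Pa/m = 270754 m ≈ 270 km

270 km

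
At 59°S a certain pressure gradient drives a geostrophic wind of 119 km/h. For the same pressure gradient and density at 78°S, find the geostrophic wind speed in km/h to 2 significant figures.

100 km/h

With the same pressure gradient and density, V_g ∝ 1/f ∝ 1/sin φ.
V₂ = V₁ · sin φ₁ / sin φ₂ = 119 × sin 59° / sin 78°
V₂ = 119 × 0.8572/0.9781 = 100 km/h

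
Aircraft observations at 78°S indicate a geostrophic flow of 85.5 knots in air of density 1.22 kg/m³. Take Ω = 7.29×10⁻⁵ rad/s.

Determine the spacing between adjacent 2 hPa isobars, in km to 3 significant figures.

26.1 km

Coriolis parameter at 78°S:
f = 2Ω sin φ = 2 × 7.29×10⁻⁵ × sin 78° = 1.43×10⁻⁴ s⁻¹
Wind speed in SI: 85.5 knots = 44.0 m/s
Geostrophic balance rearranged: |∂P/∂n| = f ρ V_g
|∂P/∂n| = 1.43×10⁻⁴ × 1.22 × 44.0 = 7.65×10⁻³ Pa/m
Isobar spacing: Δn = ΔP/|∂P/∂n| = 200 Pa / 7.65×10⁻³ Pa/m = 26134 m ≈ 26.1 km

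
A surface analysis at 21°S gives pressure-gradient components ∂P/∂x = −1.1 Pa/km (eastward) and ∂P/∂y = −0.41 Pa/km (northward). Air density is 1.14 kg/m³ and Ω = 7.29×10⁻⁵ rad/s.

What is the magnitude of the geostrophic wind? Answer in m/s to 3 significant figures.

19.7 m/s

Coriolis parameter at 21°S:
f = 2Ω sin φ = 2 × 7.29×10⁻⁵ × sin 21° = 5.23×10⁻⁵ s⁻¹
In the Southern Hemisphere f is negative: f = −5.23×10⁻⁵ s⁻¹.
Component geostrophic relations (x east, y north):
u_g = −(1/(fρ)) ∂P/∂y,  v_g = (1/(fρ)) ∂P/∂x
u_g = −(−0.41×10⁻³)/(−5.23×10⁻⁵ × 1.14) = −6.88 m/s;  v_g = (−1.1×10⁻³)/(−5.23×10⁻⁵ × 1.14) = 18.5 m/s
|V_g| = √(u_g² + v_g²) = 19.7 m/s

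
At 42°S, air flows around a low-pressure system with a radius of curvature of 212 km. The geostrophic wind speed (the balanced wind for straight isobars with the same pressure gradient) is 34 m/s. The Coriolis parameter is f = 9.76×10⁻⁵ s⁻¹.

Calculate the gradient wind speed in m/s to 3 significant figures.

Around a low, centrifugal force acts outward with Coriolis, so pressure-gradient force balances both:
(1/ρ)|∂P/∂n| = fV + V²/R  →  V² + fR·V − fR·V_g = 0
With fR = 9.76×10⁻⁵ × 212×10³ m = 20.7 m/s:
V = [−fR + √((fR)² + 4 fR V_g)]/2 = [−20.7 + √(20.7² + 4×20.7×34)]/2 = 18.1 m/s
Subgeostrophic (V < V_g = 34 m/s), as expected around a low.

18.1 m/s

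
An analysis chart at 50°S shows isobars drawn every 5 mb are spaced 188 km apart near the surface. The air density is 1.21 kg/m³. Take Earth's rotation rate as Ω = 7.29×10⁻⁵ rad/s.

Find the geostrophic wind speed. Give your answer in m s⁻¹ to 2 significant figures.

20 m s⁻¹

Coriolis parameter at 50°S:
f = 2Ω sin φ = 2 × 7.29×10⁻⁵ × sin 50° = 1.12×10⁻⁴ s⁻¹
Pressure gradient: |∂P/∂n| = 500 Pa / 188000 m = 2.66×10⁻³ Pa/m
Geostrophic balance (pressure-gradient force = Coriolis force):
V_g = (1/(fρ)) |∂P/∂n| = 2.66×10⁻³ / (1.12×10⁻⁴ × 1.21) = 19.7 m/s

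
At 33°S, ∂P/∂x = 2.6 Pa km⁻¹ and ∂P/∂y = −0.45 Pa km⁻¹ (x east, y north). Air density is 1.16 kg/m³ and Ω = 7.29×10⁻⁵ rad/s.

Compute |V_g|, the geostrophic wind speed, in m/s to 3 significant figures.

Coriolis parameter at 33°S:
f = 2Ω sin φ = 2 × 7.29×10⁻⁵ × sin 33° = 7.94×10⁻⁵ s⁻¹
In the Southern Hemisphere f is negative: f = −7.94×10⁻⁵ s⁻¹.
Component geostrophic relations (x east, y north):
u_g = −(1/(fρ)) ∂P/∂y,  v_g = (1/(fρ)) ∂P/∂x
u_g = −(−0.45×10⁻³)/(−7.94×10⁻⁵ × 1.16) = −4.89 m/s;  v_g = (2.6×10⁻³)/(−7.94×10⁻⁵ × 1.16) = −28.2 m/s
|V_g| = √(u_g² + v_g²) = 28.6 m/s

28.6 m/s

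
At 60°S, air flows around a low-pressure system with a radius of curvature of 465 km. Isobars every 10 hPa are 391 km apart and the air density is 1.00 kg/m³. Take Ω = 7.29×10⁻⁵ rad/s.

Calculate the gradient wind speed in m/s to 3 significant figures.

Coriolis parameter at 60°S:
f = 2Ω sin φ = 2 × 7.29×10⁻⁵ × sin 60° = 1.26×10⁻⁴ s⁻¹
Pressure gradient: |∂P/∂n| = 1000 Pa / 391000 m = 2.56×10⁻³ Pa/m
Geostrophic speed: V_g = |∂P/∂n|/(fρ) = 2.56×10⁻³/(1.26×10⁻⁴ × 1.00) = 20.3 m/s
Around a low, centrifugal force acts outward with Coriolis, so pressure-gradient force balances both:
(1/ρ)|∂P/∂n| = fV + V²/R  →  V² + fR·V − fR·V_g = 0
With fR = 1.26×10⁻⁴ × 465×10³ m = 58.7 m/s:
V = [−fR + √((fR)² + 4 fR V_g)]/2 = [−58.7 + √(58.7² + 4×58.7×20.3)]/2 = 15.9 m/s
Subgeostrophic (V < V_g = 20.3 m/s), as expected around a low.

15.9 m/s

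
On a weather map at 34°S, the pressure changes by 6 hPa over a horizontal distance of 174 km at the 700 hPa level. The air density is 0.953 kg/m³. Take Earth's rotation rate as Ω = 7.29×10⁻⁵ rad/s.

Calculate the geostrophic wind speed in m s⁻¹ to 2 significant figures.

44 m s⁻¹

Coriolis parameter at 34°S:
f = 2Ω sin φ = 2 × 7.29×10⁻⁵ × sin 34° = 8.15×10⁻⁵ s⁻¹
Pressure gradient: |∂P/∂n| = 600 Pa / 174000 m = 3.45×10⁻³ Pa/m
Geostrophic balance (pressure-gradient force = Coriolis force):
V_g = (1/(fρ)) |∂P/∂n| = 3.45×10⁻³ / (8.15×10⁻⁵ × 0.953) = 44.4 m/s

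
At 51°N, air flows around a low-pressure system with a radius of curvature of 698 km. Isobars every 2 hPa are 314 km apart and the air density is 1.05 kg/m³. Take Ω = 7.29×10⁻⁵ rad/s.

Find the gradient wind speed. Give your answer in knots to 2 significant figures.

Coriolis parameter at 51°N:
f = 2Ω sin φ = 2 × 7.29×10⁻⁵ × sin 51° = 1.13×10⁻⁴ s⁻¹
Pressure gradient: |∂P/∂n| = 200 Pa / 314000 m = 6.37×10⁻⁴ Pa/m
Geostrophic speed: V_g = |∂P/∂n|/(fρ) = 6.37×10⁻⁴/(1.13×10⁻⁴ × 1.05) = 5.35 m/s
Around a low, centrifugal force acts outward with Coriolis, so pressure-gradient force balances both:
(1/ρ)|∂P/∂n| = fV + V²/R  →  V² + fR·V − fR·V_g = 0
With fR = 1.13×10⁻⁴ × 698×10³ m = 79.1 m/s:
V = [−fR + √((fR)² + 4 fR V_g)]/2 = [−79.1 + √(79.1² + 4×79.1×5.35)]/2 = 5.03 m/s
Subgeostrophic (V < V_g = 5.35 m/s), as expected around a low.
Converting: 5.03 m/s × 1.944 = 9.8 knots

9.8 knots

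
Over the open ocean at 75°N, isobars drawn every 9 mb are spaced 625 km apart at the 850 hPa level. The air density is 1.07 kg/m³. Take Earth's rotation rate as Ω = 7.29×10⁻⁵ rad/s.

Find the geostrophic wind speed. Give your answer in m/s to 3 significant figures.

9.56 m/s

Coriolis parameter at 75°N:
f = 2Ω sin φ = 2 × 7.29×10⁻⁵ × sin 75° = 1.41×10⁻⁴ s⁻¹
Pressure gradient: |∂P/∂n| = 900 Pa / 625000 m = 1.44×10⁻³ Pa/m
Geostrophic balance (pressure-gradient force = Coriolis force):
V_g = (1/(fρ)) |∂P/∂n| = 1.44×10⁻³ / (1.41×10⁻⁴ × 1.07) = 9.56 m/s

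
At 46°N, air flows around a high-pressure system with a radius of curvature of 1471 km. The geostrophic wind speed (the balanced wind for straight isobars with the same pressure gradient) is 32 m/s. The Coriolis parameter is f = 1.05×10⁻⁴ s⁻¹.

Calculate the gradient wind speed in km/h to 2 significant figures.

160 km/h

Around a high, pressure-gradient force acts outward with centrifugal, so Coriolis balances both:
fV = (1/ρ)|∂P/∂n| + V²/R  →  V² − fR·V + fR·V_g = 0
With fR = 1.05×10⁻⁴ × 1471×10³ m = 154 m/s:
V = [fR − √((fR)² − 4 fR V_g)]/2 = [154 − √(154² − 4×154×32)]/2 = 45.3 m/s
Supergeostrophic (V > V_g = 32 m/s), as expected around a high.
Converting: 45.3 m/s × 3.6 = 160 km/h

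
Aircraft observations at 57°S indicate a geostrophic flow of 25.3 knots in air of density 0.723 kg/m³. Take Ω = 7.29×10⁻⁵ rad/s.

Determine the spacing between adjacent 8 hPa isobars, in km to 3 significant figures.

Coriolis parameter at 57°S:
f = 2Ω sin φ = 2 × 7.29×10⁻⁵ × sin 57° = 1.22×10⁻⁴ s⁻¹
Wind speed in SI: 25.3 knots = 13.0 m/s
Geostrophic balance rearranged: |∂P/∂n| = f ρ V_g
|∂P/∂n| = 1.22×10⁻⁴ × 0.723 × 13.0 = 1.15×10⁻³ Pa/m
Isobar spacing: Δn = ΔP/|∂P/∂n| = 800 Pa / 1.15×10⁻³ Pa/m = 695255 m ≈ 695 km

695 km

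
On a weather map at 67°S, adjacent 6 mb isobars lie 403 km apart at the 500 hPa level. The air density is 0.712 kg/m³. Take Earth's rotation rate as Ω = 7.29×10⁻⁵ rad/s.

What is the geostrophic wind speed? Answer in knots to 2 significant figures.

Coriolis parameter at 67°S:
f = 2Ω sin φ = 2 × 7.29×10⁻⁵ × sin 67° = 1.34×10⁻⁴ s⁻¹
Pressure gradient: |∂P/∂n| = 600 Pa / 403000 m = 1.49×10⁻³ Pa/m
Geostrophic balance (pressure-gradient force = Coriolis force):
V_g = (1/(fρ)) |∂P/∂n| = 1.49×10⁻³ / (1.34×10⁻⁴ × 0.712) = 15.6 m/s
Converting: 15.6 m/s × 1.944 = 30 knots

30 knots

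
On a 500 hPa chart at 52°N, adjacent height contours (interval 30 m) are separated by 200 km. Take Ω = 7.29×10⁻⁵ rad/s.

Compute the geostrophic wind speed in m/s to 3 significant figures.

12.8 m/s

Coriolis parameter at 52°N:
f = 2Ω sin φ = 2 × 7.29×10⁻⁵ × sin 52° = 1.15×10⁻⁴ s⁻¹
Height gradient: |∂Z/∂n| = 30 m / 200000 m = 1.50×10⁻⁴
On a pressure surface, geostrophic balance gives V_g = (g/f)|∂Z/∂n|:
V_g = 9.81 × 1.50×10⁻⁴ / 1.15×10⁻⁴ = 12.8 m/s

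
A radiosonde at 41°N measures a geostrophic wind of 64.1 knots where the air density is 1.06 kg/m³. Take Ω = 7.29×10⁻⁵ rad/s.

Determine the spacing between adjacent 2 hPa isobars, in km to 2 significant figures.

60 km

Coriolis parameter at 41°N:
f = 2Ω sin φ = 2 × 7.29×10⁻⁵ × sin 41° = 9.57×10⁻⁵ s⁻¹
Wind speed in SI: 64.1 knots = 33.0 m/s
Geostrophic balance rearranged: |∂P/∂n| = f ρ V_g
|∂P/∂n| = 9.57×10⁻⁵ × 1.06 × 33.0 = 3.34×10⁻³ Pa/m
Isobar spacing: Δn = ΔP/|∂P/∂n| = 200 Pa / 3.34×10⁻³ Pa/m = 59817 m ≈ 60 km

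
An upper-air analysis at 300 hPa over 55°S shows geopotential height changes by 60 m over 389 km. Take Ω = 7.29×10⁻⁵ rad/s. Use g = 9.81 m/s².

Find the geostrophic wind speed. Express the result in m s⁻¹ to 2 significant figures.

Coriolis parameter at 55°S:
f = 2Ω sin φ = 2 × 7.29×10⁻⁵ × sin 55° = 1.19×10⁻⁴ s⁻¹
Height gradient: |∂Z/∂n| = 60 m / 389000 m = 1.54×10⁻⁴
On a pressure surface, geostrophic balance gives V_g = (g/f)|∂Z/∂n|:
V_g = 9.81 × 1.54×10⁻⁴ / 1.19×10⁻⁴ = 12.7 m/s

13 m s⁻¹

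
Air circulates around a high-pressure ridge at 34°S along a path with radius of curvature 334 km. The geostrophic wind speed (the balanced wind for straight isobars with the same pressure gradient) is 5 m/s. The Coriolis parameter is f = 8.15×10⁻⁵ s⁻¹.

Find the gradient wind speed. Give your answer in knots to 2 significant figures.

Around a high, pressure-gradient force acts outward with centrifugal, so Coriolis balances both:
fV = (1/ρ)|∂P/∂n| + V²/R  →  V² − fR·V + fR·V_g = 0
With fR = 8.15×10⁻⁵ × 334×10³ m = 27.2 m/s:
V = [fR − √((fR)² − 4 fR V_g)]/2 = [27.2 − √(27.2² − 4×27.2×5)]/2 = 6.6 m/s
Supergeostrophic (V > V_g = 5 m/s), as expected around a high.
Converting: 6.6 m/s × 1.944 = 13 knots

13 knots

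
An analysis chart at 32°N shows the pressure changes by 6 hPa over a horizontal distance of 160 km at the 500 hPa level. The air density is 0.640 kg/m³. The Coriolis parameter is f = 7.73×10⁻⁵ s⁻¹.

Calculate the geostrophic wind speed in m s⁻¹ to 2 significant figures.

76 m s⁻¹

Pressure gradient: |∂P/∂n| = 600 Pa / 160000 m = 3.75×10⁻³ Pa/m
Geostrophic balance (pressure-gradient force = Coriolis force):
V_g = (1/(fρ)) |∂P/∂n| = 3.75×10⁻³ / (7.73×10⁻⁵ × 0.640) = 75.8 m/s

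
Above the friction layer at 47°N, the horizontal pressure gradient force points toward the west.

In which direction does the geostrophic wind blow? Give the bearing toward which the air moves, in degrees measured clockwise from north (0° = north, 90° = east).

000°

The pressure-gradient force points toward the west (bearing 270°).
Geostrophic balance: in the Northern Hemisphere the Coriolis force deflects motion to the right, so the geostrophic wind blows 90° to the right of the pressure-gradient force (low pressure on the left).
Rotating 270° by 90° clockwise gives 000° — the wind blows toward the north.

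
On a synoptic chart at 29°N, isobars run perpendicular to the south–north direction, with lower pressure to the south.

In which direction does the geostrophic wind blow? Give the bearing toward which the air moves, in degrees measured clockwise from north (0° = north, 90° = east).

The pressure-gradient force points toward the south (bearing 180°).
Geostrophic balance: in the Northern Hemisphere the Coriolis force deflects motion to the right, so the geostrophic wind blows 90° to the right of the pressure-gradient force (low pressure on the left).
Rotating 180° by 90° clockwise gives 270° — the wind blows toward the west.

270°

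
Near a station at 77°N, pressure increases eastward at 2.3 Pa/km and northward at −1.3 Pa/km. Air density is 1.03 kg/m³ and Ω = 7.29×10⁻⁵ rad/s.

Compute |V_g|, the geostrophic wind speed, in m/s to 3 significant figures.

Coriolis parameter at 77°N:
f = 2Ω sin φ = 2 × 7.29×10⁻⁵ × sin 77° = 1.42×10⁻⁴ s⁻¹
Component geostrophic relations (x east, y north):
u_g = −(1/(fρ)) ∂P/∂y,  v_g = (1/(fρ)) ∂P/∂x
u_g = −(−1.3×10⁻³)/(1.42×10⁻⁴ × 1.03) = 8.88 m/s;  v_g = (2.3×10⁻³)/(1.42×10⁻⁴ × 1.03) = 15.7 m/s
|V_g| = √(u_g² + v_g²) = 18.1 m/s

18.1 m/s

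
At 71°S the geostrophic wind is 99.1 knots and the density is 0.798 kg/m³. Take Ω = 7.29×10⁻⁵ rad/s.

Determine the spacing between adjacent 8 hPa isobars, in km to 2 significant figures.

Coriolis parameter at 71°S:
f = 2Ω sin φ = 2 × 7.29×10⁻⁵ × sin 71° = 1.38×10⁻⁴ s⁻¹
Wind speed in SI: 99.1 knots = 51.0 m/s
Geostrophic balance rearranged: |∂P/∂n| = f ρ V_g
|∂P/∂n| = 1.38×10⁻⁴ × 0.798 × 51.0 = 5.61×10⁻³ Pa/m
Isobar spacing: Δn = ΔP/|∂P/∂n| = 800 Pa / 5.61×10⁻³ Pa/m = 142642 m ≈ 140 km

140 km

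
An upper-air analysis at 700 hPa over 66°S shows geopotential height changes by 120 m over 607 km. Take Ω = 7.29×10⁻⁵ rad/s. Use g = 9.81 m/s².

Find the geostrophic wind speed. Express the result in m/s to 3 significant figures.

14.6 m/s

Coriolis parameter at 66°S:
f = 2Ω sin φ = 2 × 7.29×10⁻⁵ × sin 66° = 1.33×10⁻⁴ s⁻¹
Height gradient: |∂Z/∂n| = 120 m / 607000 m = 1.98×10⁻⁴
On a pressure surface, geostrophic balance gives V_g = (g/f)|∂Z/∂n|:
V_g = 9.81 × 1.98×10⁻⁴ / 1.33×10⁻⁴ = 14.6 m/s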